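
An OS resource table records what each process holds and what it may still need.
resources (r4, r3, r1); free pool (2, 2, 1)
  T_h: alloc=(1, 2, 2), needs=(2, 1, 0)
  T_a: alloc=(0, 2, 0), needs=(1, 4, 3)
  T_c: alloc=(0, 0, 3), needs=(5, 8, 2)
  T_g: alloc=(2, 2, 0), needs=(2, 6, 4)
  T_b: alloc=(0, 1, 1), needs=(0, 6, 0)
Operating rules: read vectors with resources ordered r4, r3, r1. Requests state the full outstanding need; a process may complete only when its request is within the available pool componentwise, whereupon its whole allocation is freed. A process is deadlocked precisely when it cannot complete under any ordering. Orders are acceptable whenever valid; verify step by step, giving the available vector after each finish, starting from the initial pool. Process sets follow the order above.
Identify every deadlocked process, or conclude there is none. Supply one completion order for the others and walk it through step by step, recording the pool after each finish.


The deadlocked set is empty.
Key observation: no deadlock: T_h fits now, and the freed resources carry the rest through.
The rest can finish in the order T_h, T_a, T_b, T_g, T_c. Verifying each step:
  pool = (2, 2, 1)
  run T_h (needs (2, 1, 0), free (2, 2, 1)); after release of (1, 2, 2) the pool is (3, 4, 3)
  run T_a (needs (1, 4, 3), free (3, 4, 3)); after release of (0, 2, 0) the pool is (3, 6, 3)
  run T_b (needs (0, 6, 0), free (3, 6, 3)); after release of (0, 1, 1) the pool is (3, 7, 4)
  run T_g (needs (2, 6, 4), free (3, 7, 4)); after release of (2, 2, 0) the pool is (5, 9, 4)
  run T_c (needs (5, 8, 2), free (5, 9, 4)); after release of (0, 0, 3) the pool is (5, 9, 7)


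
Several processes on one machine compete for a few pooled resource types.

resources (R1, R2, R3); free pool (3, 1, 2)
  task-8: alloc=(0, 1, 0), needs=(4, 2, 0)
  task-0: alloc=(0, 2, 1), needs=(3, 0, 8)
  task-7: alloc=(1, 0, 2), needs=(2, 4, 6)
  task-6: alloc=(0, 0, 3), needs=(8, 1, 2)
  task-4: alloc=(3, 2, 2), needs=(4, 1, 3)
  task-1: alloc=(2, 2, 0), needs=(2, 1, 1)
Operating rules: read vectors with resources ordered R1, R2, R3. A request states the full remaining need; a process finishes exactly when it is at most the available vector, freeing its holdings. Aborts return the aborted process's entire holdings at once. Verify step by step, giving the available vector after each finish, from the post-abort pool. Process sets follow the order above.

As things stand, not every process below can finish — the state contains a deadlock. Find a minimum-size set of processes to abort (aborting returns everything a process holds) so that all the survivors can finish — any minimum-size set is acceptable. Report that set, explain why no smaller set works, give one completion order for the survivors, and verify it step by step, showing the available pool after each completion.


The answer: abort task-0.
Key observation: aborting task-0 returns (0, 2, 1), and task-4 — hopeless before — runs at step 2 with the returned capacity in the pool.
Minimality: the empty abort set fails — the state is deadlocked as it stands.
One survivor order: task-1, task-4, task-6, task-8, task-7. Walking it through (post-abort pool first):
  pool = (3, 3, 3)
  task-1: need (2, 1, 1) fits (3, 3, 3); releases (2, 2, 0), pool now (5, 5, 3)
  task-4: need (4, 1, 3) fits (5, 5, 3); releases (3, 2, 2), pool now (8, 7, 5)
  task-6: need (8, 1, 2) fits (8, 7, 5); releases (0, 0, 3), pool now (8, 7, 8)
  task-8: need (4, 2, 0) fits (8, 7, 8); releases (0, 1, 0), pool now (8, 8, 8)
  task-7: need (2, 4, 6) fits (8, 8, 8); releases (1, 0, 2), pool now (9, 8, 10)


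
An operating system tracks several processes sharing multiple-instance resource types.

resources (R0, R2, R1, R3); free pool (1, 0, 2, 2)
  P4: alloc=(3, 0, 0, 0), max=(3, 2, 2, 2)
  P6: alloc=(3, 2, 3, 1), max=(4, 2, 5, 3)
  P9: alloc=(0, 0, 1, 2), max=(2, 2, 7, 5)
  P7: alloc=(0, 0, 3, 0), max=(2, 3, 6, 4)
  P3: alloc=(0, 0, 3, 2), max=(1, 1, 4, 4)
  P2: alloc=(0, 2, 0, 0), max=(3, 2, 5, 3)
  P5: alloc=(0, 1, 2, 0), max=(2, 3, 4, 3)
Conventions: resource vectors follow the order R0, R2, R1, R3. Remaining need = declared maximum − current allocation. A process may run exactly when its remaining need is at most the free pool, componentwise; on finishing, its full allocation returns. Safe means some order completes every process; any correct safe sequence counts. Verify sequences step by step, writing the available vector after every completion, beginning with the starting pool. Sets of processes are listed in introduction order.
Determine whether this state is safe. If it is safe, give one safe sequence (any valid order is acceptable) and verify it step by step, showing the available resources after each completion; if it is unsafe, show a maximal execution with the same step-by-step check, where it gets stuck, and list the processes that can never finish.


SAFE, for example via the order P6, P5, P9, P3, P7, P2, P4.
Key observation: the first exact fit in this order is P6 — it needs (1, 0, 2, 2) with (1, 0, 2, 2) free, meeting a requested resource to the last unit.
Walking it through:
  pool = (1, 0, 2, 2)
  P6: need (1, 0, 2, 2) fits (1, 0, 2, 2); releases (3, 2, 3, 1), pool now (4, 2, 5, 3)
  P5: need (2, 2, 2, 3) fits (4, 2, 5, 3); releases (0, 1, 2, 0), pool now (4, 3, 7, 3)
  P9: need (2, 2, 6, 3) fits (4, 3, 7, 3); releases (0, 0, 1, 2), pool now (4, 3, 8, 5)
  P3: need (1, 1, 1, 2) fits (4, 3, 8, 5); releases (0, 0, 3, 2), pool now (4, 3, 11, 7)
  P7: need (2, 3, 3, 4) fits (4, 3, 11, 7); releases (0, 0, 3, 0), pool now (4, 3, 14, 7)
  P2: need (3, 0, 5, 3) fits (4, 3, 14, 7); releases (0, 2, 0, 0), pool now (4, 5, 14, 7)
  P4: need (0, 2, 2, 2) fits (4, 5, 14, 7); releases (3, 0, 0, 0), pool now (7, 5, 14, 7)


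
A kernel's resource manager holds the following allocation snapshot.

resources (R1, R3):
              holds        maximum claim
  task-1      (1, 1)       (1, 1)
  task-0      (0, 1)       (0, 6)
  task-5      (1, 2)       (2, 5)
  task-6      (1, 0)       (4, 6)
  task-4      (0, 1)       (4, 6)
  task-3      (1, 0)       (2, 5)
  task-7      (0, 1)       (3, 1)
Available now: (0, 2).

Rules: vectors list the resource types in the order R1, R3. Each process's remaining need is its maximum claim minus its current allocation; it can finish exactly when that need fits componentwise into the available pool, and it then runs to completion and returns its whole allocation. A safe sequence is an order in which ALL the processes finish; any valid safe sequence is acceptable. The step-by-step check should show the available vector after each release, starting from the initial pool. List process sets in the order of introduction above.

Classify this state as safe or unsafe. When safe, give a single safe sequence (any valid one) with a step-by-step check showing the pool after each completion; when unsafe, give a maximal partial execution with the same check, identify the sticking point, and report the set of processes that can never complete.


SAFE — a valid safe sequence is task-1, task-5, task-3, task-0, task-6, task-7, task-4.
Key observation: at task-5 the run first touches a limit — (1, 3) against (1, 3), exact on a resource it actually requests.
Check, step by step:
  pool = (0, 2)
  task-1 needs (0, 0) <= (0, 2) -> finishes; pool += (1, 1) = (1, 3)
  task-5 needs (1, 3) <= (1, 3) -> finishes; pool += (1, 2) = (2, 5)
  task-3 needs (1, 5) <= (2, 5) -> finishes; pool += (1, 0) = (3, 5)
  task-0 needs (0, 5) <= (3, 5) -> finishes; pool += (0, 1) = (3, 6)
  task-6 needs (3, 6) <= (3, 6) -> finishes; pool += (1, 0) = (4, 6)
  task-7 needs (3, 0) <= (4, 6) -> finishes; pool += (0, 1) = (4, 7)
  task-4 needs (4, 5) <= (4, 7) -> finishes; pool += (0, 1) = (4, 8)


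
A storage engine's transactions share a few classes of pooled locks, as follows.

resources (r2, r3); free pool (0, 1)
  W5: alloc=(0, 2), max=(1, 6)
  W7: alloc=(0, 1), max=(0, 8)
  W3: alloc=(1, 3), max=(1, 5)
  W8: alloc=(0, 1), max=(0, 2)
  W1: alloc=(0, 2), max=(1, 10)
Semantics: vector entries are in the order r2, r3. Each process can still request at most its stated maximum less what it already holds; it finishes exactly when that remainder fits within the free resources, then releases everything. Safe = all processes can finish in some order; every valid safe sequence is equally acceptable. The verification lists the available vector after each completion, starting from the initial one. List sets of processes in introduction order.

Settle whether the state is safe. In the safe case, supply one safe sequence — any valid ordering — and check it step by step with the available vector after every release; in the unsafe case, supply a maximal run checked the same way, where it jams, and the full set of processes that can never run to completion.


SAFE. One safe sequence: W8, W3, W5, W7, W1.
Key observation: W8 marks the first exact bind of the order: its need (0, 1) fits the free (0, 1) with zero slack on a requested resource.
Step-by-step check:
  pool = (0, 1)
  W8 needs (0, 1) <= (0, 1) -> finishes; pool += (0, 1) = (0, 2)
  W3 needs (0, 2) <= (0, 2) -> finishes; pool += (1, 3) = (1, 5)
  W5 needs (1, 4) <= (1, 5) -> finishes; pool += (0, 2) = (1, 7)
  W7 needs (0, 7) <= (1, 7) -> finishes; pool += (0, 1) = (1, 8)
  W1 needs (1, 8) <= (1, 8) -> finishes; pool += (0, 2) = (1, 10)


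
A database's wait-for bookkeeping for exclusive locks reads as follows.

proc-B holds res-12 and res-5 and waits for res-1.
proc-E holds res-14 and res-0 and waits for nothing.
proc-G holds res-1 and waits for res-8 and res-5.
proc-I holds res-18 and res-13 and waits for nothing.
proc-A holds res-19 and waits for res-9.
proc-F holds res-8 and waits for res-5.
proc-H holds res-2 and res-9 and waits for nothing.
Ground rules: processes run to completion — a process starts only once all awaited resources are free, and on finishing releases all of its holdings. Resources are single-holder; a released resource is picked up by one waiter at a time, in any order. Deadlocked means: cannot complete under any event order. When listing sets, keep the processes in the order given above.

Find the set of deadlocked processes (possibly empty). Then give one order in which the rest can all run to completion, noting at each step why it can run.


Deadlocked set: proc-B, proc-G and proc-F.
Key observation: the loop proc-B -> proc-G -> proc-B blocks itself forever; proc-F is caught in further circular waits.
A valid finishing order for the others: proc-I, proc-E, proc-H, proc-A.
Step-by-step check:
  run proc-I (it waits on nothing); releases res-18 and res-13
  run proc-E (it waits on nothing); releases res-14 and res-0
  run proc-H (it waits on nothing); releases res-2 and res-9
  proc-A: everything it awaited (res-9) is free; runs, freeing res-19


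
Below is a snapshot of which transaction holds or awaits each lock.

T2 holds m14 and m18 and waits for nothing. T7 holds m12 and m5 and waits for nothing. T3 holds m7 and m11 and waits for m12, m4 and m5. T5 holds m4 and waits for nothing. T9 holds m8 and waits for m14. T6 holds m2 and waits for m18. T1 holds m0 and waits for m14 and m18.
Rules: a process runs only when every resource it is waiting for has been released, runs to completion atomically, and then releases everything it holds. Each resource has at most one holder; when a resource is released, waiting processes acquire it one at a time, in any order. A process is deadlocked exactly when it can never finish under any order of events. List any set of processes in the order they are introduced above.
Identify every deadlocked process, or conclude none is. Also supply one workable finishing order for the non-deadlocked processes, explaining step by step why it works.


Nothing here is deadlocked.
Key observation: the waits form no ring: some process can always run, and its releases unblock the others one by one.
A valid finishing order for the others: T2, T6, T7, T5, T9, T3, T1.
Check, step by step:
  T2 waits on nothing -> runs at once and releases m14 and m18
  run T6 (all its waits — m18 — are resolved); releases m2
  T7 waits on nothing -> runs at once and releases m12 and m5
  T5 waits on nothing -> runs at once and releases m4
  run T9 (all its waits — m14 — are resolved); releases m8
  run T3 (all its waits — m12, m4 and m5 — are resolved); releases m7 and m11
  run T1 (all its waits — m14 and m18 — are resolved); releases m0


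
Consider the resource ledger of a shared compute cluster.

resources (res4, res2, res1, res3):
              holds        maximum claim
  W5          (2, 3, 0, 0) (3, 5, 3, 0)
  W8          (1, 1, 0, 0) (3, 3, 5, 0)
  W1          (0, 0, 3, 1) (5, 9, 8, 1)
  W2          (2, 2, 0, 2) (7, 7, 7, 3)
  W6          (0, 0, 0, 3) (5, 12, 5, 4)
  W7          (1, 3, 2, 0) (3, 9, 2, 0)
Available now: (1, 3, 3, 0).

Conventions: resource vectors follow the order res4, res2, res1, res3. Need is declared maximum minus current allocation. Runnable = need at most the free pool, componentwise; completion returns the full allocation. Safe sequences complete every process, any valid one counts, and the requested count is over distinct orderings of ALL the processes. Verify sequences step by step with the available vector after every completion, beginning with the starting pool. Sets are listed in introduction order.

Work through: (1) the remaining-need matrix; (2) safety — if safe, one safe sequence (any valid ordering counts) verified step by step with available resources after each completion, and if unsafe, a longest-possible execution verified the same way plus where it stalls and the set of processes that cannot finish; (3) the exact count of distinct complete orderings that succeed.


(1) Remaining need (order res4, res2, res1, res3):
  W5: (1, 2, 3, 0)
  W8: (2, 2, 5, 0)
  W1: (5, 9, 5, 0)
  W2: (5, 5, 7, 1)
  W6: (5, 12, 5, 1)
  W7: (2, 6, 0, 0)
(2) SAFE, for example via the order W5, W7, W8, W1, W2, W6.
Key observation: at W5 the run first touches a limit — (1, 2, 3, 0) against (1, 3, 3, 0), exact on a resource it actually requests.
Walking it through:
  pool = (1, 3, 3, 0)
  W5 needs (1, 2, 3, 0) <= (1, 3, 3, 0) -> finishes; pool += (2, 3, 0, 0) = (3, 6, 3, 0)
  W7 needs (2, 6, 0, 0) <= (3, 6, 3, 0) -> finishes; pool += (1, 3, 2, 0) = (4, 9, 5, 0)
  W8 needs (2, 2, 5, 0) <= (4, 9, 5, 0) -> finishes; pool += (1, 1, 0, 0) = (5, 10, 5, 0)
  W1 needs (5, 9, 5, 0) <= (5, 10, 5, 0) -> finishes; pool += (0, 0, 3, 1) = (5, 10, 8, 1)
  W2 needs (5, 5, 7, 1) <= (5, 10, 8, 1) -> finishes; pool += (2, 2, 0, 2) = (7, 12, 8, 3)
  W6 needs (5, 12, 5, 1) <= (7, 12, 8, 3) -> finishes; pool += (0, 0, 0, 3) = (7, 12, 8, 6)
(3) Exactly 1 of the possible complete orderings is a safe sequence.


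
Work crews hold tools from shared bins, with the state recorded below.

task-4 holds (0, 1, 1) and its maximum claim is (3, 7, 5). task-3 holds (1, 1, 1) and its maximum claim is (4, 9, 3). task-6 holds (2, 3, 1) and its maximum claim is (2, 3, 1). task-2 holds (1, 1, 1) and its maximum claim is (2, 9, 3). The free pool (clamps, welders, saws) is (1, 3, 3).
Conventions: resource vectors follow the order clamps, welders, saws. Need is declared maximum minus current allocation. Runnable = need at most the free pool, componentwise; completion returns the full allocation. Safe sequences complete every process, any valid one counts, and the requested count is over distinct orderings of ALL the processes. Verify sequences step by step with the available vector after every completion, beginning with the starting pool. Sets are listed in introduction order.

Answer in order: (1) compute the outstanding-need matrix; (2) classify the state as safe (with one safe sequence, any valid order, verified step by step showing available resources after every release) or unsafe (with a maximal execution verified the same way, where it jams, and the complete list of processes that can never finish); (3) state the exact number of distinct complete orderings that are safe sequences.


(1) Remaining need (order clamps, welders, saws):
  task-4: (3, 6, 4)
  task-3: (3, 8, 2)
  task-6: (0, 0, 0)
  task-2: (1, 8, 2)
(2) UNSAFE — no complete ordering exists.
Key observation: once task-6, task-4 finish, the pool peaks at (3, 7, 5) — and every remaining process still needs more welders than that.
A maximal execution: task-6, task-4 — then nothing else fits. Walking it through:
  pool = (1, 3, 3)
  task-6 needs (0, 0, 0) <= (1, 3, 3) -> finishes; pool += (2, 3, 1) = (3, 6, 4)
  task-4 needs (3, 6, 4) <= (3, 6, 4) -> finishes; pool += (0, 1, 1) = (3, 7, 5)
  task-3 cannot run: need (3, 8, 2) vs free (3, 7, 5) (insufficient welders)
  task-2 cannot run: need (1, 8, 2) vs free (3, 7, 5) (insufficient welders)
Permanently blocked: task-3 and task-2.
(3) Precisely 0 of the possible complete orderings are safe sequences.


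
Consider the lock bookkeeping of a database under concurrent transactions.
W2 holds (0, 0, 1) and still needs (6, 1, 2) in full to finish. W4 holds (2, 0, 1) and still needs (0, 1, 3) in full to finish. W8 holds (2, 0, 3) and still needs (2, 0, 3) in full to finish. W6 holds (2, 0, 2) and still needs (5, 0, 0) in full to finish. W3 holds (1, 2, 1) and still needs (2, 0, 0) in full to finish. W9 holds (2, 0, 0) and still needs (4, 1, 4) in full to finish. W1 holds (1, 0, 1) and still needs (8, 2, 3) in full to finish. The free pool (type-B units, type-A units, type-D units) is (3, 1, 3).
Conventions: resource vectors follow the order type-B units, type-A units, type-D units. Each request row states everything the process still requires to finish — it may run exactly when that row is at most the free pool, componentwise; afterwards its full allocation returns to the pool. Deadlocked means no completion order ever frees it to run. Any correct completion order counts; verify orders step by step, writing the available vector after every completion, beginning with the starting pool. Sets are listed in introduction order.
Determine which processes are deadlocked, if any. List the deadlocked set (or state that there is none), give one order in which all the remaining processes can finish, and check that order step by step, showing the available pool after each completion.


The deadlocked set is empty.
Key observation: there is always a runnable process — W3 first — so the state unwinds completely.
A valid finishing order for the others: W3, W4, W6, W9, W8, W1, W2. Check, step by step:
  pool = (3, 1, 3)
  W3: need (2, 0, 0) fits (3, 1, 3); releases (1, 2, 1), pool now (4, 3, 4)
  W4: need (0, 1, 3) fits (4, 3, 4); releases (2, 0, 1), pool now (6, 3, 5)
  W6: need (5, 0, 0) fits (6, 3, 5); releases (2, 0, 2), pool now (8, 3, 7)
  W9: need (4, 1, 4) fits (8, 3, 7); releases (2, 0, 0), pool now (10, 3, 7)
  W8: need (2, 0, 3) fits (10, 3, 7); releases (2, 0, 3), pool now (12, 3, 10)
  W1: need (8, 2, 3) fits (12, 3, 10); releases (1, 0, 1), pool now (13, 3, 11)
  W2: need (6, 1, 2) fits (13, 3, 11); releases (0, 0, 1), pool now (13, 3, 12)


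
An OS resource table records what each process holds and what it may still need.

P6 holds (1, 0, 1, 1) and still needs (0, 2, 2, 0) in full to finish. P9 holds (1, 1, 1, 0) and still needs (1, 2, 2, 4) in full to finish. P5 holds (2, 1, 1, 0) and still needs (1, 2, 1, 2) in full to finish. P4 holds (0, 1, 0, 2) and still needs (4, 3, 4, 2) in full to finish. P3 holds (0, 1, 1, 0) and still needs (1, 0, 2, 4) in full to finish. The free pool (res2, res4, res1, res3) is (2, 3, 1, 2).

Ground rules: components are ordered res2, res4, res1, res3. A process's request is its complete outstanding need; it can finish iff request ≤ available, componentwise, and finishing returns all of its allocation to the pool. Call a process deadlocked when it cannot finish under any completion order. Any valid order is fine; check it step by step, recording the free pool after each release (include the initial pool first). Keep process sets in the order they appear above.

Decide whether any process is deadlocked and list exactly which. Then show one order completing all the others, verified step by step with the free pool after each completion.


Deadlocked: P9, P4 and P3.
Key observation: after P5, P6 the pool peaks at (5, 4, 3, 3), and each blocked process is short somewhere: P9 on res3; P4 on res1; P3 on res3.
One completion order for the rest: P5, P6. Verifying each step:
  pool = (2, 3, 1, 2)
  P5: need (1, 2, 1, 2) fits (2, 3, 1, 2); releases (2, 1, 1, 0), pool now (4, 4, 2, 2)
  P6: need (0, 2, 2, 0) fits (4, 4, 2, 2); releases (1, 0, 1, 1), pool now (5, 4, 3, 3)
The stuck group stays short no matter what:
  blocked: P9 wants (1, 2, 2, 4), pool (5, 4, 3, 3) — not enough res3
  blocked: P4 wants (4, 3, 4, 2), pool (5, 4, 3, 3) — not enough res1
  blocked: P3 wants (1, 0, 2, 4), pool (5, 4, 3, 3) — not enough res3


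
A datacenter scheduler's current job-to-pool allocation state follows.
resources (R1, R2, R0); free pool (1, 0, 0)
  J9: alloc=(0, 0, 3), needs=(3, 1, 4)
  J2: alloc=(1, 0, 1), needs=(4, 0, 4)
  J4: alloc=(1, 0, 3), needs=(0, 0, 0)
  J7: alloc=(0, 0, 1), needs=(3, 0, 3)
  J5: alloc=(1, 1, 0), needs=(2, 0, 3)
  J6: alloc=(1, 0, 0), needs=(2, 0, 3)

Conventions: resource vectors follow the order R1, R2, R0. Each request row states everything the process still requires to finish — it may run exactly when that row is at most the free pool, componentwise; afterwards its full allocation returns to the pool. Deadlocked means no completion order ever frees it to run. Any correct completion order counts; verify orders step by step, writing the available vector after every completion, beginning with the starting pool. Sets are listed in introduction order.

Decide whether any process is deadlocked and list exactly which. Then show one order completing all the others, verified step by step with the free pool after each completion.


The deadlocked set is empty.
Key observation: J4 fits the free pool immediately, and its release cascades until everyone finishes.
A valid finishing order for the others: J4, J5, J6, J7, J2, J9. Step-by-step check:
  pool = (1, 0, 0)
  J4: need (0, 0, 0) fits (1, 0, 0); releases (1, 0, 3), pool now (2, 0, 3)
  J5: need (2, 0, 3) fits (2, 0, 3); releases (1, 1, 0), pool now (3, 1, 3)
  J6: need (2, 0, 3) fits (3, 1, 3); releases (1, 0, 0), pool now (4, 1, 3)
  J7: need (3, 0, 3) fits (4, 1, 3); releases (0, 0, 1), pool now (4, 1, 4)
  J2: need (4, 0, 4) fits (4, 1, 4); releases (1, 0, 1), pool now (5, 1, 5)
  J9: need (3, 1, 4) fits (5, 1, 5); releases (0, 0, 3), pool now (5, 1, 8)


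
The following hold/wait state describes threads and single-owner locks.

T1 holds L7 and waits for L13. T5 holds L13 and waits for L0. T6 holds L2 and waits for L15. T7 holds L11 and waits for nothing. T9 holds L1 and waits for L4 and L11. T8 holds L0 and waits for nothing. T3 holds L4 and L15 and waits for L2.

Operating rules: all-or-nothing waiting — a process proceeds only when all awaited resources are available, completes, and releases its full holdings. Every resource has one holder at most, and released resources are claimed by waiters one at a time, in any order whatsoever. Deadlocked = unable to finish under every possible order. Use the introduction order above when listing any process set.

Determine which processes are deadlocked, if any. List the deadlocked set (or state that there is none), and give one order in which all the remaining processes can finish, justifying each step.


The deadlocked set is T6, T9 and T3.
Key observation: the cycle T6 -> T3 -> T6 can never break — each member waits on the next; T9 waits into the deadlock from upstream.
One completion order for the rest: T8, T7, T5, T1.
Walking it through:
  T8: no waits; runs immediately, freeing L0
  T7: no waits; runs immediately, freeing L11
  T5: everything it awaited (L0) is free; runs, freeing L13
  T1: everything it awaited (L13) is free; runs, freeing L7


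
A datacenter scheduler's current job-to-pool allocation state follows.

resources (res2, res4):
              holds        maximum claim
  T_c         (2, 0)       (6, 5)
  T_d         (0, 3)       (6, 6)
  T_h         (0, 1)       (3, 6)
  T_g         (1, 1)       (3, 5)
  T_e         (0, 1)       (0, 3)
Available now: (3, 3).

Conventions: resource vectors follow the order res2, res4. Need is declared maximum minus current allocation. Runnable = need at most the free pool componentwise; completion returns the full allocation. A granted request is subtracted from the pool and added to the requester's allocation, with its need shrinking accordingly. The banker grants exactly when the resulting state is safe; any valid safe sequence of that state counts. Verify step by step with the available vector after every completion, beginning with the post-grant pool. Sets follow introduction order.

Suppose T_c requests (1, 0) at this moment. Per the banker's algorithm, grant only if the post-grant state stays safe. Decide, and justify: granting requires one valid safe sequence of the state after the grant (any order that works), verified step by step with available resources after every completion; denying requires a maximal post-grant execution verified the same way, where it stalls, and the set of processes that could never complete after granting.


GRANT: granting preserves safety; a valid post-grant sequence is T_e, T_g, T_h, T_c, T_d.
Key observation: the grant leaves (2, 3) free — enough for T_e, whose release restarts the cascade.
Check on the post-grant state, step by step:
  pool = (2, 3)
  T_e: need (0, 2) fits (2, 3); releases (0, 1), pool now (2, 4)
  T_g: need (2, 4) fits (2, 4); releases (1, 1), pool now (3, 5)
  T_h: need (3, 5) fits (3, 5); releases (0, 1), pool now (3, 6)
  T_c: need (3, 5) fits (3, 6); releases (3, 0), pool now (6, 6)
  T_d: need (6, 3) fits (6, 6); releases (0, 3), pool now (6, 9)


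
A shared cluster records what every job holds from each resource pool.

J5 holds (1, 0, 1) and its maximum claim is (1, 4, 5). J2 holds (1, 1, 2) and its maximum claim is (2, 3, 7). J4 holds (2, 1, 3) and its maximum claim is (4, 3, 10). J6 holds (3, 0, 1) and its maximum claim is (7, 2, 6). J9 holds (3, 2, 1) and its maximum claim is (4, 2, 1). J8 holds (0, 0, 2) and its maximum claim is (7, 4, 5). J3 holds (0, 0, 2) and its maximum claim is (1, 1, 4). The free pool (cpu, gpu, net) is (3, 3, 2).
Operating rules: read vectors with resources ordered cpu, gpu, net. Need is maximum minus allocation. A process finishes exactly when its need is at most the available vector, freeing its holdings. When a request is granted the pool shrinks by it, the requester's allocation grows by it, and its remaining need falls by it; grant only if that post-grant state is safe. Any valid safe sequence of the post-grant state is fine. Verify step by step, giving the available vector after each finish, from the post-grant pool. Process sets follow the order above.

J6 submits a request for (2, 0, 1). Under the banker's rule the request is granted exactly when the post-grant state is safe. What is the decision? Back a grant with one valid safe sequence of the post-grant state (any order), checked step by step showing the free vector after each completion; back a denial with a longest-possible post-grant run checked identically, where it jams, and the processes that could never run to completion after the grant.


GRANT: granting preserves safety; a valid post-grant sequence is J9, J3, J5, J6, J8, J2, J4.
Key observation: the transfer keeps a workable pool ((1, 3, 1)); J9 starts the safe sequence.
Step-by-step check of the post-grant state:
  pool = (1, 3, 1)
  J9 needs (1, 0, 0) <= (1, 3, 1) -> finishes; pool += (3, 2, 1) = (4, 5, 2)
  J3 needs (1, 1, 2) <= (4, 5, 2) -> finishes; pool += (0, 0, 2) = (4, 5, 4)
  J5 needs (0, 4, 4) <= (4, 5, 4) -> finishes; pool += (1, 0, 1) = (5, 5, 5)
  J6 needs (2, 2, 4) <= (5, 5, 5) -> finishes; pool += (5, 0, 2) = (10, 5, 7)
  J8 needs (7, 4, 3) <= (10, 5, 7) -> finishes; pool += (0, 0, 2) = (10, 5, 9)
  J2 needs (1, 2, 5) <= (10, 5, 9) -> finishes; pool += (1, 1, 2) = (11, 6, 11)
  J4 needs (2, 2, 7) <= (11, 6, 11) -> finishes; pool += (2, 1, 3) = (13, 7, 14)


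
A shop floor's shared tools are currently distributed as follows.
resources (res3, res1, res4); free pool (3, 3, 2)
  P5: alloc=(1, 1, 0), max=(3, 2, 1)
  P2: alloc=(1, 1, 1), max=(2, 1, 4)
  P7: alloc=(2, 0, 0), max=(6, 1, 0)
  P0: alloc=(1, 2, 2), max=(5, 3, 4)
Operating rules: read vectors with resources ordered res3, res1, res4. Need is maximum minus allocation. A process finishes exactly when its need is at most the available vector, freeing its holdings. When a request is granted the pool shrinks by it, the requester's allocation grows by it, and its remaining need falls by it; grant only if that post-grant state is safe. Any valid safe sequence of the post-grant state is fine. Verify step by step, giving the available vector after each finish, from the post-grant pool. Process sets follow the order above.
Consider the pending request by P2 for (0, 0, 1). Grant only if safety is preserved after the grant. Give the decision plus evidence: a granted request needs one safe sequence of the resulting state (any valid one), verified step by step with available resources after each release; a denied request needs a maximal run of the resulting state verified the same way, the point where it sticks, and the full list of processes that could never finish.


DENY: after the grant no complete ordering would exist.
Key observation: no order helps: past P5, P7, the free pool tops out at (6, 4, 1), below what each blocked process needs in res4.
After a pretend grant, a maximal execution: P5, P7 — then nothing else fits. Check, step by step:
  pool = (3, 3, 1)
  run P5 (needs (2, 1, 1), free (3, 3, 1)); after release of (1, 1, 0) the pool is (4, 4, 1)
  run P7 (needs (4, 1, 0), free (4, 4, 1)); after release of (2, 0, 0) the pool is (6, 4, 1)
  P2 cannot run: need (1, 0, 2) vs free (6, 4, 1) (insufficient res4)
  P0 cannot run: need (4, 1, 2) vs free (6, 4, 1) (insufficient res4)
Post-grant, the permanently blocked set is P2 and P0.


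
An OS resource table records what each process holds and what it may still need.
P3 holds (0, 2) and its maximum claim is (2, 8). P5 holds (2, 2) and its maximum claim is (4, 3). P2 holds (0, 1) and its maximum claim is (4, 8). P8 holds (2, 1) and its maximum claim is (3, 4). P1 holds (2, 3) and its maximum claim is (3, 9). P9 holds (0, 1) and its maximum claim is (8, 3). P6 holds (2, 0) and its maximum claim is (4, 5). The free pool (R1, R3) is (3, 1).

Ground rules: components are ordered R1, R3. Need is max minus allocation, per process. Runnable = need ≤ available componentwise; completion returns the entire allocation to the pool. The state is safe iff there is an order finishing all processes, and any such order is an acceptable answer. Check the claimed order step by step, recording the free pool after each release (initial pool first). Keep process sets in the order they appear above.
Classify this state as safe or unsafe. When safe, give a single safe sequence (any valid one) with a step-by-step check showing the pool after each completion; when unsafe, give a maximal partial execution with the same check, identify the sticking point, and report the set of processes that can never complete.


UNSAFE.
Key observation: after P5, P8 the pool peaks at (7, 4), and each blocked process is short somewhere: P3 on R3; P2 on R3; P1 on R3; P9 on R1; P6 on R3.
A maximal execution: P5, P8 — then nothing else fits. Verifying each step:
  pool = (3, 1)
  P5: need (2, 1) fits (3, 1); releases (2, 2), pool now (5, 3)
  P8: need (1, 3) fits (5, 3); releases (2, 1), pool now (7, 4)
  P3 cannot run: need (2, 6) vs free (7, 4) (insufficient R3)
  P2 cannot run: need (4, 7) vs free (7, 4) (insufficient R3)
  P1 cannot run: need (1, 6) vs free (7, 4) (insufficient R3)
  P9 cannot run: need (8, 2) vs free (7, 4) (insufficient R1)
  P6 cannot run: need (2, 5) vs free (7, 4) (insufficient R3)
Never able to finish: P3, P2, P1, P9 and P6.


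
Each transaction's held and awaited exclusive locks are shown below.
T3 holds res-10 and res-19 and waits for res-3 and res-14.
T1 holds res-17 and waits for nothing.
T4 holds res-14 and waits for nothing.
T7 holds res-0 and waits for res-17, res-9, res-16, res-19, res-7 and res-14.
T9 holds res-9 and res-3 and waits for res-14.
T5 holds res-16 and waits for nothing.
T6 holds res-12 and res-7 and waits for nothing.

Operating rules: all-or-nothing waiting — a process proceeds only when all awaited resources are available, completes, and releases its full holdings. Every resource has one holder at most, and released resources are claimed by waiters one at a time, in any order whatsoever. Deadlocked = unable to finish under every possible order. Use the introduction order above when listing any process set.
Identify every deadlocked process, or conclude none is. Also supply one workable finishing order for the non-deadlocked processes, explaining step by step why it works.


No process is deadlocked.
Key observation: the wait relation is loop-free; peeling off processes with no waits unwinds the whole state.
A valid finishing order for the others: T4, T9, T3, T5, T6, T1, T7.
Verifying each step:
  T4 waits on nothing -> runs at once and releases res-14
  T9 waits on res-14 — all released -> runs and releases res-9 and res-3
  T3 waits on res-3 and res-14 — all released -> runs and releases res-10 and res-19
  T5 waits on nothing -> runs at once and releases res-16
  T6 waits on nothing -> runs at once and releases res-12 and res-7
  T1 waits on nothing -> runs at once and releases res-17
  T7 waits on res-17, res-9, res-16, res-19, res-7 and res-14 — all released -> runs and releases res-0


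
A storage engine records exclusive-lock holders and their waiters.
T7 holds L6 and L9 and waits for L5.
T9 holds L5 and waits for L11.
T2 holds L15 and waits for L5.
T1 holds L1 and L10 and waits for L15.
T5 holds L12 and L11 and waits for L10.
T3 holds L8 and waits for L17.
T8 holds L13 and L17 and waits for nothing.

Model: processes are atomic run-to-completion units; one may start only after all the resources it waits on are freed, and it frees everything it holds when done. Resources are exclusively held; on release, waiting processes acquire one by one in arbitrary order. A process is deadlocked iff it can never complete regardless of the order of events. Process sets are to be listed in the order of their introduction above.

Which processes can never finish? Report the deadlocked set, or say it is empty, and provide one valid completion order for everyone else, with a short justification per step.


Deadlocked set: T7, T9, T2, T1 and T5.
Key observation: the waits loop around T9 -> T5 -> T1 -> T2 -> T9 with no way out; T7 waits into the deadlock from upstream.
One completion order for the rest: T8, T3.
Check, step by step:
  run T8 (it waits on nothing); releases L13 and L17
  T3 waits on L17 — all released -> runs and releases L8


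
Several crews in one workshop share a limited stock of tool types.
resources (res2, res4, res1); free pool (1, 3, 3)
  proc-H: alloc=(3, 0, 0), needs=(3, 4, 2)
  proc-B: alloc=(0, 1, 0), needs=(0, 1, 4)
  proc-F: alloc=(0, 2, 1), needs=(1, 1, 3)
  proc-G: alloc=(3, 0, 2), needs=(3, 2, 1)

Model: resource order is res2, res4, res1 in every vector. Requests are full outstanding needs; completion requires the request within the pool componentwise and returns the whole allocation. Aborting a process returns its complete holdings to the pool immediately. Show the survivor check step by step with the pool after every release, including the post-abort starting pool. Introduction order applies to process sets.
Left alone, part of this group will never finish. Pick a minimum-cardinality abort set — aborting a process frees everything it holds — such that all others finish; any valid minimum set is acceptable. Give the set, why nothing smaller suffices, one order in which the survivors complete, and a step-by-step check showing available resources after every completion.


Abort proc-G.
Key observation: the deadlocked proc-H becomes finishable only because proc-G released (3, 0, 2); it completes at step 2 below.
Minimality: the empty abort set fails — the state is deadlocked as it stands.
The survivors complete as proc-F, proc-H, proc-B. Check, step by step (starting from the post-abort pool):
  pool = (4, 3, 5)
  proc-F: need (1, 1, 3) fits (4, 3, 5); releases (0, 2, 1), pool now (4, 5, 6)
  proc-H: need (3, 4, 2) fits (4, 5, 6); releases (3, 0, 0), pool now (7, 5, 6)
  proc-B: need (0, 1, 4) fits (7, 5, 6); releases (0, 1, 0), pool now (7, 6, 6)


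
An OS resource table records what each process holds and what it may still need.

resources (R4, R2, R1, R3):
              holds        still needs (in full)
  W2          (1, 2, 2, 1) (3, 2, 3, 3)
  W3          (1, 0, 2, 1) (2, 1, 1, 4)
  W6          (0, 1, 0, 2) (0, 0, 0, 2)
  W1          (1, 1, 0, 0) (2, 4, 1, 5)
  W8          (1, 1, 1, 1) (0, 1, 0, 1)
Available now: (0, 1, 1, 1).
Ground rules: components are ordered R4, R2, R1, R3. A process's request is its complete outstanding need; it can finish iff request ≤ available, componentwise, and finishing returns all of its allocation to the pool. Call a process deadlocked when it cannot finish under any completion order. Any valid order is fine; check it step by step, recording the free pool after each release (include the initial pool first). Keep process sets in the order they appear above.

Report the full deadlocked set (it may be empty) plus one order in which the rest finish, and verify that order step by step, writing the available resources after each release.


The deadlocked set is W2, W3 and W1.
Key observation: R4 is the bottleneck — with W8, W6 done the pool holds (1, 3, 2, 4), short of every remaining need.
One completion order for the rest: W8, W6. Verifying each step:
  pool = (0, 1, 1, 1)
  W8: need (0, 1, 0, 1) fits (0, 1, 1, 1); releases (1, 1, 1, 1), pool now (1, 2, 2, 2)
  W6: need (0, 0, 0, 2) fits (1, 2, 2, 2); releases (0, 1, 0, 2), pool now (1, 3, 2, 4)
None of the blocked processes ever fits:
  blocked: W2 wants (3, 2, 3, 3), pool (1, 3, 2, 4) — not enough R4 and R1
  blocked: W3 wants (2, 1, 1, 4), pool (1, 3, 2, 4) — not enough R4
  blocked: W1 wants (2, 4, 1, 5), pool (1, 3, 2, 4) — not enough R4, R2 and R3


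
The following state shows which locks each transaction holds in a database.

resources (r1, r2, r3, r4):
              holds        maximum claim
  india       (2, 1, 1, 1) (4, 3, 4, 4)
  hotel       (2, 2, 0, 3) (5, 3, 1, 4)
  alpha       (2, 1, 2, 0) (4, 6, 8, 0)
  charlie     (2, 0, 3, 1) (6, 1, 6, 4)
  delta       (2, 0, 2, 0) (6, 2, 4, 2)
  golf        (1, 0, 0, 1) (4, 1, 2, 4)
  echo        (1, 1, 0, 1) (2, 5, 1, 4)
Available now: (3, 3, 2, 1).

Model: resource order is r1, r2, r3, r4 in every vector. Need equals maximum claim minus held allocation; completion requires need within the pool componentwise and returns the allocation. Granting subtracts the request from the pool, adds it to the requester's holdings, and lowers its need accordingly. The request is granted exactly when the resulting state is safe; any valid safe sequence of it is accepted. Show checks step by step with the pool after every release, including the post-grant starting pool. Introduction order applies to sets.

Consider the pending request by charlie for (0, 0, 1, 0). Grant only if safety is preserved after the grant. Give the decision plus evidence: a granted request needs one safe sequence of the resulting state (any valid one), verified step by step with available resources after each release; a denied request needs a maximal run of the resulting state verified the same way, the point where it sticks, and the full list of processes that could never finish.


DENY. Granting would leave the state unsafe.
Key observation: after hotel, echo complete, (6, 6, 1, 5) is the best the pool ever gets, yet each leftover process wants more r3.
On the post-grant state, hotel, echo is a maximal run — nothing extends it. Step-by-step check:
  pool = (3, 3, 1, 1)
  run hotel (needs (3, 1, 1, 1), free (3, 3, 1, 1)); after release of (2, 2, 0, 3) the pool is (5, 5, 1, 4)
  run echo (needs (1, 4, 1, 3), free (5, 5, 1, 4)); after release of (1, 1, 0, 1) the pool is (6, 6, 1, 5)
  india cannot run: need (2, 2, 3, 3) vs free (6, 6, 1, 5) (insufficient r3)
  alpha cannot run: need (2, 5, 6, 0) vs free (6, 6, 1, 5) (insufficient r3)
  charlie cannot run: need (4, 1, 2, 3) vs free (6, 6, 1, 5) (insufficient r3)
  delta cannot run: need (4, 2, 2, 2) vs free (6, 6, 1, 5) (insufficient r3)
  golf cannot run: need (3, 1, 2, 3) vs free (6, 6, 1, 5) (insufficient r3)
Processes that could never finish after the grant: india, alpha, charlie, delta and golf.
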